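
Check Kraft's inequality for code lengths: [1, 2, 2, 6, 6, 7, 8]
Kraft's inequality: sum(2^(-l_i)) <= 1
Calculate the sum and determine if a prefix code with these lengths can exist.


Sum = 2^(-1) + 2^(-2) + 2^(-2) + 2^(-6) + 2^(-6) + 2^(-7) + 2^(-8)
    = 0.5 + 0.25 + 0.25 + 0.015625 + 0.015625 + 0.0078125 + 0.00390625
    = 267/256 = 1.04296875
Since 1.04296875 > 1, Kraft's inequality is NOT satisfied.
A prefix code with these lengths CANNOT exist.

Kraft sum = 1.04296875. Not satisfied.


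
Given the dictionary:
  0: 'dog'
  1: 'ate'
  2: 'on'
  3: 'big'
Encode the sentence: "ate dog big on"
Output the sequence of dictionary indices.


Look up each word in the dictionary:
  'ate' -> 1
  'dog' -> 0
  'big' -> 3
  'on' -> 2

Encoded: [1, 0, 3, 2]


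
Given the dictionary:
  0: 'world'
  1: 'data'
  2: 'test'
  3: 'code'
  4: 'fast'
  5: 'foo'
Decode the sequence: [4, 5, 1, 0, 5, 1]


Look up each index in the dictionary:
  4 -> 'fast'
  5 -> 'foo'
  1 -> 'data'
  0 -> 'world'
  5 -> 'foo'
  1 -> 'data'

Decoded: "fast foo data world foo data"


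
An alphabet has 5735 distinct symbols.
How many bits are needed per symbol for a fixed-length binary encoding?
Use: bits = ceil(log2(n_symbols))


log2(5735) = 12.4856
Bracket: 2^12 = 4096 < 5735 <= 2^13 = 8192
So ceil(log2(5735)) = 13

bits = ceil(log2(5735)) = ceil(12.4856) = 13 bits


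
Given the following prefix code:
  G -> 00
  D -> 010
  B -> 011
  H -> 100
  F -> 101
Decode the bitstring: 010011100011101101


Decoding step by step:
Bits 010 -> D
Bits 011 -> B
Bits 100 -> H
Bits 011 -> B
Bits 101 -> F
Bits 101 -> F


Decoded message: DBHBFF


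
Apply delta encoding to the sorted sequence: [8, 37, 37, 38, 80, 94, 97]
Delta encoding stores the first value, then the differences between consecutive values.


First value: 8
Deltas:
  37 - 8 = 29
  37 - 37 = 0
  38 - 37 = 1
  80 - 38 = 42
  94 - 80 = 14
  97 - 94 = 3


Delta encoded: [8, 29, 0, 1, 42, 14, 3]


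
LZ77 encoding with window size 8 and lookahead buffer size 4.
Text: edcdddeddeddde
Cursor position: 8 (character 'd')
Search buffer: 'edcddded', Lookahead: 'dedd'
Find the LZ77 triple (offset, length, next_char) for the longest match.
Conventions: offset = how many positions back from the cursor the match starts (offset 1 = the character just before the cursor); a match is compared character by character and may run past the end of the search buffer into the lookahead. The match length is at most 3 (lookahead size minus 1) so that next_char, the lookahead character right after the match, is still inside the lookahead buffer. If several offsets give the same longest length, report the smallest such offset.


Try each offset into the search buffer:
  offset=1 (pos 7, char 'd'): match length 1
  offset=2 (pos 6, char 'e'): match length 0
  offset=3 (pos 5, char 'd'): match length 3
  offset=4 (pos 4, char 'd'): match length 1
  offset=5 (pos 3, char 'd'): match length 1
  offset=6 (pos 2, char 'c'): match length 0
  offset=7 (pos 1, char 'd'): match length 1
  offset=8 (pos 0, char 'e'): match length 0
Longest match has length 3 at offset 3.
next_char = character at position 8 + 3 = 11 -> 'd'

Best match: offset=3, length=3 (matching 'ded' starting at position 5)
LZ77 triple: (3, 3, 'd')


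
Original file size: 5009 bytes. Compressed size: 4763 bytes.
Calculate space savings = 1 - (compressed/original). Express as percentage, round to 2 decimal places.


ratio = compressed/original = 4763/5009 = 0.950888
savings = 1 - ratio = 1 - 0.950888 = 0.049112
as a percentage: 0.049112 * 100 = 4.91%

Space savings = 1 - 4763/5009 = 4.91%


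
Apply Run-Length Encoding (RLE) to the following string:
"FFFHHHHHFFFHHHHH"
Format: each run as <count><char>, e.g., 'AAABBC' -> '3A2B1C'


Scanning runs left to right:
  i=0: run of 'F' x 3 -> '3F'
  i=3: run of 'H' x 5 -> '5H'
  i=8: run of 'F' x 3 -> '3F'
  i=11: run of 'H' x 5 -> '5H'

RLE = 3F5H3F5H


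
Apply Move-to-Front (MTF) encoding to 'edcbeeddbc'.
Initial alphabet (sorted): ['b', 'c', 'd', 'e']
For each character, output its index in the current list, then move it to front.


MTF encoding:
'e': index 3 in ['b', 'c', 'd', 'e'] -> ['e', 'b', 'c', 'd']
'd': index 3 in ['e', 'b', 'c', 'd'] -> ['d', 'e', 'b', 'c']
'c': index 3 in ['d', 'e', 'b', 'c'] -> ['c', 'd', 'e', 'b']
'b': index 3 in ['c', 'd', 'e', 'b'] -> ['b', 'c', 'd', 'e']
'e': index 3 in ['b', 'c', 'd', 'e'] -> ['e', 'b', 'c', 'd']
'e': index 0 in ['e', 'b', 'c', 'd'] -> ['e', 'b', 'c', 'd']
'd': index 3 in ['e', 'b', 'c', 'd'] -> ['d', 'e', 'b', 'c']
'd': index 0 in ['d', 'e', 'b', 'c'] -> ['d', 'e', 'b', 'c']
'b': index 2 in ['d', 'e', 'b', 'c'] -> ['b', 'd', 'e', 'c']
'c': index 3 in ['b', 'd', 'e', 'c'] -> ['c', 'b', 'd', 'e']


Output: [3, 3, 3, 3, 3, 0, 3, 0, 2, 3]


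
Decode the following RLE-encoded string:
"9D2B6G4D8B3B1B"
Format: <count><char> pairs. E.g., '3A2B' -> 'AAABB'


Expanding each <count><char> pair:
  9D -> 'DDDDDDDDD'
  2B -> 'BB'
  6G -> 'GGGGGG'
  4D -> 'DDDD'
  8B -> 'BBBBBBBB'
  3B -> 'BBB'
  1B -> 'B'

Decoded = DDDDDDDDDBBGGGGGGDDDDBBBBBBBBBBBB


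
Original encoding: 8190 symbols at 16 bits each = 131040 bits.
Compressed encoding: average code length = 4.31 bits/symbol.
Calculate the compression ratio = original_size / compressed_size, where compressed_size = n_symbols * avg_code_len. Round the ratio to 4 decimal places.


original_size = n_symbols * orig_bits = 8190 * 16 = 131040 bits
compressed_size = n_symbols * avg_code_len = 8190 * 4.31 = 35298.9 bits
ratio = original_size / compressed_size = 131040 / 35298.9 = 3.7123

Compression ratio = 3.7123


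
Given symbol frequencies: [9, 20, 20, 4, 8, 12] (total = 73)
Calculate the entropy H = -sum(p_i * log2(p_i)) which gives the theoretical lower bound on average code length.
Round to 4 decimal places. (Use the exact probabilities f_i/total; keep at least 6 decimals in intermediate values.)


Per-symbol terms -p_i * log2(p_i) with p_i = f_i/73:
  p = 9/73 = 0.123288: log2(p) = -3.019900, -p*log2(p) = 0.372316
  p = 20/73 = 0.273973: log2(p) = -1.867896, -p*log2(p) = 0.511752
  p = 20/73 = 0.273973: log2(p) = -1.867896, -p*log2(p) = 0.511752
  p = 4/73 = 0.054795: log2(p) = -4.189825, -p*log2(p) = 0.229579
  p = 8/73 = 0.109589: log2(p) = -3.189825, -p*log2(p) = 0.349570
  p = 12/73 = 0.164384: log2(p) = -2.604862, -p*log2(p) = 0.428197
H = 0.372316 + 0.511752 + 0.511752 + 0.229579 + 0.349570 + 0.428197 = 2.403166

H = 2.4032 bits/symbol


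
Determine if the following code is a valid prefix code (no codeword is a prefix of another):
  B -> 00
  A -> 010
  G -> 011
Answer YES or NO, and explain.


Checking each pair (does one codeword prefix another?):
  B='00' vs A='010': no prefix
  B='00' vs G='011': no prefix
  A='010' vs B='00': no prefix
  A='010' vs G='011': no prefix
  G='011' vs B='00': no prefix
  G='011' vs A='010': no prefix
No violation found over all pairs.

YES -- this is a valid prefix code. No codeword is a prefix of any other codeword.


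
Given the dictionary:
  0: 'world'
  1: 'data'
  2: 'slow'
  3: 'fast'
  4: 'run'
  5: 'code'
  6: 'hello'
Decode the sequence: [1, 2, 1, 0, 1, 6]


Look up each index in the dictionary:
  1 -> 'data'
  2 -> 'slow'
  1 -> 'data'
  0 -> 'world'
  1 -> 'data'
  6 -> 'hello'

Decoded: "data slow data world data hello"


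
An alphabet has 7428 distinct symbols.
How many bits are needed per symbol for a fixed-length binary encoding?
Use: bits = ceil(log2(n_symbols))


log2(7428) = 12.8588
Bracket: 2^12 = 4096 < 7428 <= 2^13 = 8192
So ceil(log2(7428)) = 13

bits = ceil(log2(7428)) = ceil(12.8588) = 13 bits


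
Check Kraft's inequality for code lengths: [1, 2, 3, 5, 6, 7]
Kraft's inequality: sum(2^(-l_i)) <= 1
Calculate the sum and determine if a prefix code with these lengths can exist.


Sum = 2^(-1) + 2^(-2) + 2^(-3) + 2^(-5) + 2^(-6) + 2^(-7)
    = 0.5 + 0.25 + 0.125 + 0.03125 + 0.015625 + 0.0078125
    = 119/128 = 0.9296875
Since 0.9296875 <= 1, Kraft's inequality IS satisfied.
A prefix code with these lengths CAN exist.

Kraft sum = 0.9296875. Satisfied.


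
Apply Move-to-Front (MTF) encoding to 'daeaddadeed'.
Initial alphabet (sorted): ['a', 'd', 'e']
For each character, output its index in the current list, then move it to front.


MTF encoding:
'd': index 1 in ['a', 'd', 'e'] -> ['d', 'a', 'e']
'a': index 1 in ['d', 'a', 'e'] -> ['a', 'd', 'e']
'e': index 2 in ['a', 'd', 'e'] -> ['e', 'a', 'd']
'a': index 1 in ['e', 'a', 'd'] -> ['a', 'e', 'd']
'd': index 2 in ['a', 'e', 'd'] -> ['d', 'a', 'e']
'd': index 0 in ['d', 'a', 'e'] -> ['d', 'a', 'e']
'a': index 1 in ['d', 'a', 'e'] -> ['a', 'd', 'e']
'd': index 1 in ['a', 'd', 'e'] -> ['d', 'a', 'e']
'e': index 2 in ['d', 'a', 'e'] -> ['e', 'd', 'a']
'e': index 0 in ['e', 'd', 'a'] -> ['e', 'd', 'a']
'd': index 1 in ['e', 'd', 'a'] -> ['d', 'e', 'a']


Output: [1, 1, 2, 1, 2, 0, 1, 1, 2, 0, 1]


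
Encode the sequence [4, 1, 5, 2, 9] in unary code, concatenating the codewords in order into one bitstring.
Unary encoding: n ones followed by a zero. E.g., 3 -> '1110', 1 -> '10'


Encode each number as n ones followed by a terminating 0:
  4 -> 11110 (5 bits)
  1 -> 10 (2 bits)
  5 -> 111110 (6 bits)
  2 -> 110 (3 bits)
  9 -> 1111111110 (10 bits)
Total length = 5 + 2 + 6 + 3 + 10 = 26 bits.

Unary([4, 1, 5, 2, 9]) = 11110101111101101111111110 (26 bits)


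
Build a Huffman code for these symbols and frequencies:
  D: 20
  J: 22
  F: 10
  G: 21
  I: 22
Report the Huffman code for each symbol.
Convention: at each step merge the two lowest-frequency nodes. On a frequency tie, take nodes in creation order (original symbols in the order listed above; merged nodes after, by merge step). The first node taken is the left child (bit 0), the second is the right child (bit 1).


Huffman tree construction:
Step 1: Merge F(10) + D(20) = 30
Step 2: Merge G(21) + J(22) = 43
Step 3: Merge I(22) + (F+D)(30) = 52
Step 4: Merge (G+J)(43) + (I+(F+D))(52) = 95
Read each symbol's code off the tree from the root (left child = 0, right child = 1).

Codes:
  D: 111 (length 3)
  J: 01 (length 2)
  F: 110 (length 3)
  G: 00 (length 2)
  I: 10 (length 2)
Average code length: 220/95 = 2.3158 bits/symbol


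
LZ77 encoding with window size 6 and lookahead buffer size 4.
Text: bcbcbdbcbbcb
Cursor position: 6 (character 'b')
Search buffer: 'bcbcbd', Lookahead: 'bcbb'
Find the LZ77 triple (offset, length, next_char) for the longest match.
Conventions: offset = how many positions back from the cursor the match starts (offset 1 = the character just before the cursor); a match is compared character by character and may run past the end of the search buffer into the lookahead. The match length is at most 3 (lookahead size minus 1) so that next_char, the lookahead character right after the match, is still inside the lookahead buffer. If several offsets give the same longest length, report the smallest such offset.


Try each offset into the search buffer:
  offset=1 (pos 5, char 'd'): match length 0
  offset=2 (pos 4, char 'b'): match length 1
  offset=3 (pos 3, char 'c'): match length 0
  offset=4 (pos 2, char 'b'): match length 3
  offset=5 (pos 1, char 'c'): match length 0
  offset=6 (pos 0, char 'b'): match length 3
Longest match has length 3, found at offsets 4, 6; take the smallest, offset 4.
next_char = character at position 6 + 3 = 9 -> 'b'

Best match: offset=4, length=3 (matching 'bcb' starting at position 2)
LZ77 triple: (4, 3, 'b')


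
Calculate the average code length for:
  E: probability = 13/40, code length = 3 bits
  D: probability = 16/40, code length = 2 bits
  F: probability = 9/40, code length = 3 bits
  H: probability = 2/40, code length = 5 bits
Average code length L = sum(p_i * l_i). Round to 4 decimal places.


Weighted contributions p_i * l_i:
  E: (13/40) * 3 = 39/40
  D: (16/40) * 2 = 32/40
  F: (9/40) * 3 = 27/40
  H: (2/40) * 5 = 10/40
Sum = (39 + 32 + 27 + 10)/40 = 108/40

L = 108/40 = 2.7000 bits/symbol


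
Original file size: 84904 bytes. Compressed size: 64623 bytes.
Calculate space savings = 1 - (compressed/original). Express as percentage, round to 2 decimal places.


ratio = compressed/original = 64623/84904 = 0.76113
savings = 1 - ratio = 1 - 0.76113 = 0.23887
as a percentage: 0.23887 * 100 = 23.89%

Space savings = 1 - 64623/84904 = 23.89%


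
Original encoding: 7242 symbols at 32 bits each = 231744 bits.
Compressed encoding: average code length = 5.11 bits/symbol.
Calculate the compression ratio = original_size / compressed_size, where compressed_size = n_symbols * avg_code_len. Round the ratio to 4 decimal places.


original_size = n_symbols * orig_bits = 7242 * 32 = 231744 bits
compressed_size = n_symbols * avg_code_len = 7242 * 5.11 = 37006.62 bits
ratio = original_size / compressed_size = 231744 / 37006.62 = 6.2622

Compression ratio = 6.2622


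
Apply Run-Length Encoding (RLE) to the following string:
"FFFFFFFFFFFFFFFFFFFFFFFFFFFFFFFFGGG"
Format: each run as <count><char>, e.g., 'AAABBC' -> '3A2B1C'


Scanning runs left to right:
  i=0: run of 'F' x 32 -> '32F'
  i=32: run of 'G' x 3 -> '3G'

RLE = 32F3G


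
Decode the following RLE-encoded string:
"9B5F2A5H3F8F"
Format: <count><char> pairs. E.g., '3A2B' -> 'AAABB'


Expanding each <count><char> pair:
  9B -> 'BBBBBBBBB'
  5F -> 'FFFFF'
  2A -> 'AA'
  5H -> 'HHHHH'
  3F -> 'FFF'
  8F -> 'FFFFFFFF'

Decoded = BBBBBBBBBFFFFFAAHHHHHFFFFFFFFFFF


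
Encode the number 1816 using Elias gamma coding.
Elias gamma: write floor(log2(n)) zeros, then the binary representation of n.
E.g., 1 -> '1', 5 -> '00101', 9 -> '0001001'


num_bits = floor(log2(1816)) + 1 = 11
leading_zeros = num_bits - 1 = 10
binary(1816) = 11100011000

Elias gamma(1816) = '0000000000' + '11100011000' = 000000000011100011000 (21 bits)


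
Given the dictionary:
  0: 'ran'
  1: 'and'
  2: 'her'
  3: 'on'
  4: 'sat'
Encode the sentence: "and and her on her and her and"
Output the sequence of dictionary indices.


Look up each word in the dictionary:
  'and' -> 1
  'and' -> 1
  'her' -> 2
  'on' -> 3
  'her' -> 2
  'and' -> 1
  'her' -> 2
  'and' -> 1

Encoded: [1, 1, 2, 3, 2, 1, 2, 1]


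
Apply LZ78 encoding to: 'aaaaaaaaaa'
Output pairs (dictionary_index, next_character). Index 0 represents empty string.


LZ78 encoding steps:
Dictionary: {0: ''}
Step 1: w='' (idx 0), next='a' -> output (0, 'a'), add 'a' as idx 1
Step 2: w='a' (idx 1), next='a' -> output (1, 'a'), add 'aa' as idx 2
Step 3: w='aa' (idx 2), next='a' -> output (2, 'a'), add 'aaa' as idx 3
Step 4: w='aaa' (idx 3), next='a' -> output (3, 'a'), add 'aaaa' as idx 4


Encoded: [(0, 'a'), (1, 'a'), (2, 'a'), (3, 'a')]


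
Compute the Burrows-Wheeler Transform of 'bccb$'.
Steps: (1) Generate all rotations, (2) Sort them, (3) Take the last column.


Rotations (sorted):
  0: $bccb -> last char: b
  1: b$bcc -> last char: c
  2: bccb$ -> last char: $
  3: cb$bc -> last char: c
  4: ccb$b -> last char: b


BWT = bc$cb


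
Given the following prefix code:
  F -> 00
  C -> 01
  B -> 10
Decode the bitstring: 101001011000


Decoding step by step:
Bits 10 -> B
Bits 10 -> B
Bits 01 -> C
Bits 01 -> C
Bits 10 -> B
Bits 00 -> F


Decoded message: BBCCBF


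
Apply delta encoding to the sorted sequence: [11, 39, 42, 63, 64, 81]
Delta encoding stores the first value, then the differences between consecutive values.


First value: 11
Deltas:
  39 - 11 = 28
  42 - 39 = 3
  63 - 42 = 21
  64 - 63 = 1
  81 - 64 = 17


Delta encoded: [11, 28, 3, 21, 1, 17]


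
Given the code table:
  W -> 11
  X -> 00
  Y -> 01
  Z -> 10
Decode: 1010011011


Decoding:
10 -> Z
10 -> Z
01 -> Y
10 -> Z
11 -> W


Result: ZZYZW


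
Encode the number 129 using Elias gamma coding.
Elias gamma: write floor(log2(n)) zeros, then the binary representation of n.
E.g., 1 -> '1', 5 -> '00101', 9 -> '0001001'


num_bits = floor(log2(129)) + 1 = 8
leading_zeros = num_bits - 1 = 7
binary(129) = 10000001

Elias gamma(129) = '0000000' + '10000001' = 000000010000001 (15 bits)


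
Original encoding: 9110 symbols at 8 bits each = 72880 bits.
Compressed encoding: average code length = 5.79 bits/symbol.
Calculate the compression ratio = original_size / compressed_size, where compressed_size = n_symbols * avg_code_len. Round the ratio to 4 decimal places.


original_size = n_symbols * orig_bits = 9110 * 8 = 72880 bits
compressed_size = n_symbols * avg_code_len = 9110 * 5.79 = 52746.9 bits
ratio = original_size / compressed_size = 72880 / 52746.9 = 1.3817

Compression ratio = 1.3817


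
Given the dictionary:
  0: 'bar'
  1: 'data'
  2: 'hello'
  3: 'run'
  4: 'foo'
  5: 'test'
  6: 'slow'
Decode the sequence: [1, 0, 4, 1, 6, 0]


Look up each index in the dictionary:
  1 -> 'data'
  0 -> 'bar'
  4 -> 'foo'
  1 -> 'data'
  6 -> 'slow'
  0 -> 'bar'

Decoded: "data bar foo data slow bar"


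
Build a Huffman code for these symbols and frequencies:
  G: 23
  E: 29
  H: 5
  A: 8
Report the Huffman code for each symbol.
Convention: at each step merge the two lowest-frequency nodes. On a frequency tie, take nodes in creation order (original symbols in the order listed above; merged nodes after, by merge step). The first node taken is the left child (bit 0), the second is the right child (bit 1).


Huffman tree construction:
Step 1: Merge H(5) + A(8) = 13
Step 2: Merge (H+A)(13) + G(23) = 36
Step 3: Merge E(29) + ((H+A)+G)(36) = 65
Read each symbol's code off the tree from the root (left child = 0, right child = 1).

Codes:
  G: 11 (length 2)
  E: 0 (length 1)
  H: 100 (length 3)
  A: 101 (length 3)
Average code length: 114/65 = 1.7538 bits/symbol


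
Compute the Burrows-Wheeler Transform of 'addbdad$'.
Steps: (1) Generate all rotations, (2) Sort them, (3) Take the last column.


Rotations (sorted):
  0: $addbdad -> last char: d
  1: ad$addbd -> last char: d
  2: addbdad$ -> last char: $
  3: bdad$add -> last char: d
  4: d$addbda -> last char: a
  5: dad$addb -> last char: b
  6: dbdad$ad -> last char: d
  7: ddbdad$a -> last char: a


BWT = dd$dabda


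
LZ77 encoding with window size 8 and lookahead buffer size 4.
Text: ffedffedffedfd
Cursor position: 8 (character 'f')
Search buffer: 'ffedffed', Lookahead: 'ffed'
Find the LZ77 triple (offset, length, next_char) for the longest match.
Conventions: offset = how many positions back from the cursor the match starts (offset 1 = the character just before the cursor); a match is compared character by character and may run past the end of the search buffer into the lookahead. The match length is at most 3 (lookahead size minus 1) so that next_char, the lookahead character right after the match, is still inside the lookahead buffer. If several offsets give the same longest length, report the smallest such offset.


Try each offset into the search buffer:
  offset=1 (pos 7, char 'd'): match length 0
  offset=2 (pos 6, char 'e'): match length 0
  offset=3 (pos 5, char 'f'): match length 1
  offset=4 (pos 4, char 'f'): match length 3
  offset=5 (pos 3, char 'd'): match length 0
  offset=6 (pos 2, char 'e'): match length 0
  offset=7 (pos 1, char 'f'): match length 1
  offset=8 (pos 0, char 'f'): match length 3
Longest match has length 3, found at offsets 4, 8; take the smallest, offset 4.
next_char = character at position 8 + 3 = 11 -> 'd'

Best match: offset=4, length=3 (matching 'ffe' starting at position 4)
LZ77 triple: (4, 3, 'd')


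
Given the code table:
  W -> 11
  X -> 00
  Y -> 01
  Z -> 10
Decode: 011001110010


Decoding:
01 -> Y
10 -> Z
01 -> Y
11 -> W
00 -> X
10 -> Z


Result: YZYWXZ


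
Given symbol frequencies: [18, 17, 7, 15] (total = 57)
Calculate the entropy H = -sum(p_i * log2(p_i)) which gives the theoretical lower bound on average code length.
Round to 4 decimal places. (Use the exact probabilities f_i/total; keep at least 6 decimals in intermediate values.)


Per-symbol terms -p_i * log2(p_i) with p_i = f_i/57:
  p = 18/57 = 0.315789: log2(p) = -1.662965, -p*log2(p) = 0.525147
  p = 17/57 = 0.298246: log2(p) = -1.745427, -p*log2(p) = 0.520566
  p = 7/57 = 0.122807: log2(p) = -3.025535, -p*log2(p) = 0.371557
  p = 15/57 = 0.263158: log2(p) = -1.925999, -p*log2(p) = 0.506842
H = 0.525147 + 0.520566 + 0.371557 + 0.506842 = 1.924112

H = 1.9241 bits/symbol


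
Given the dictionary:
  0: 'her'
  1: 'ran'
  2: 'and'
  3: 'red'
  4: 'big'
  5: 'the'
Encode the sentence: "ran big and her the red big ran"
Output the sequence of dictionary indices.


Look up each word in the dictionary:
  'ran' -> 1
  'big' -> 4
  'and' -> 2
  'her' -> 0
  'the' -> 5
  'red' -> 3
  'big' -> 4
  'ran' -> 1

Encoded: [1, 4, 2, 0, 5, 3, 4, 1]


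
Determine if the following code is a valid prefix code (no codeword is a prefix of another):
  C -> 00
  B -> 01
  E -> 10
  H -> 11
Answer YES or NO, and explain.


Checking each pair (does one codeword prefix another?):
  C='00' vs B='01': no prefix
  C='00' vs E='10': no prefix
  C='00' vs H='11': no prefix
  B='01' vs C='00': no prefix
  B='01' vs E='10': no prefix
  B='01' vs H='11': no prefix
  E='10' vs C='00': no prefix
  E='10' vs B='01': no prefix
  E='10' vs H='11': no prefix
  H='11' vs C='00': no prefix
  H='11' vs B='01': no prefix
  H='11' vs E='10': no prefix
No violation found over all pairs.

YES -- this is a valid prefix code. No codeword is a prefix of any other codeword.


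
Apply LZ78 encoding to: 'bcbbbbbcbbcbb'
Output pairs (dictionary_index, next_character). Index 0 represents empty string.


LZ78 encoding steps:
Dictionary: {0: ''}
Step 1: w='' (idx 0), next='b' -> output (0, 'b'), add 'b' as idx 1
Step 2: w='' (idx 0), next='c' -> output (0, 'c'), add 'c' as idx 2
Step 3: w='b' (idx 1), next='b' -> output (1, 'b'), add 'bb' as idx 3
Step 4: w='bb' (idx 3), next='b' -> output (3, 'b'), add 'bbb' as idx 4
Step 5: w='c' (idx 2), next='b' -> output (2, 'b'), add 'cb' as idx 5
Step 6: w='b' (idx 1), next='c' -> output (1, 'c'), add 'bc' as idx 6
Step 7: w='bb' (idx 3), end of input -> output (3, '')


Encoded: [(0, 'b'), (0, 'c'), (1, 'b'), (3, 'b'), (2, 'b'), (1, 'c'), (3, '')]


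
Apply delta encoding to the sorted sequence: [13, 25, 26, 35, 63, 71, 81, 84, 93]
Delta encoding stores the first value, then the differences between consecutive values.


First value: 13
Deltas:
  25 - 13 = 12
  26 - 25 = 1
  35 - 26 = 9
  63 - 35 = 28
  71 - 63 = 8
  81 - 71 = 10
  84 - 81 = 3
  93 - 84 = 9


Delta encoded: [13, 12, 1, 9, 28, 8, 10, 3, 9]


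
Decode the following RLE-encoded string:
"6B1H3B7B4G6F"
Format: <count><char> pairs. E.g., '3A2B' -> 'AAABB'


Expanding each <count><char> pair:
  6B -> 'BBBBBB'
  1H -> 'H'
  3B -> 'BBB'
  7B -> 'BBBBBBB'
  4G -> 'GGGG'
  6F -> 'FFFFFF'

Decoded = BBBBBBHBBBBBBBBBBGGGGFFFFFF


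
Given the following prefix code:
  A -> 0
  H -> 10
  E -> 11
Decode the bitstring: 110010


Decoding step by step:
Bits 11 -> E
Bits 0 -> A
Bits 0 -> A
Bits 10 -> H


Decoded message: EAAH


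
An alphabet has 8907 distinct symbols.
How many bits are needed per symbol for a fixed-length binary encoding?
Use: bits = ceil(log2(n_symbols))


log2(8907) = 13.1207
Bracket: 2^13 = 8192 < 8907 <= 2^14 = 16384
So ceil(log2(8907)) = 14

bits = ceil(log2(8907)) = ceil(13.1207) = 14 bits


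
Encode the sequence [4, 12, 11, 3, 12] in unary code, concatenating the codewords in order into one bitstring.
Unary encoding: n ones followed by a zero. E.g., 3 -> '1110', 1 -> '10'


Encode each number as n ones followed by a terminating 0:
  4 -> 11110 (5 bits)
  12 -> 1111111111110 (13 bits)
  11 -> 111111111110 (12 bits)
  3 -> 1110 (4 bits)
  12 -> 1111111111110 (13 bits)
Total length = 5 + 13 + 12 + 4 + 13 = 47 bits.

Unary([4, 12, 11, 3, 12]) = 11110111111111111011111111111011101111111111110 (47 bits)


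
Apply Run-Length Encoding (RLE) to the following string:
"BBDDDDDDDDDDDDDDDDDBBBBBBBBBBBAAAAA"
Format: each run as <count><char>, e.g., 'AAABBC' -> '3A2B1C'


Scanning runs left to right:
  i=0: run of 'B' x 2 -> '2B'
  i=2: run of 'D' x 17 -> '17D'
  i=19: run of 'B' x 11 -> '11B'
  i=30: run of 'A' x 5 -> '5A'

RLE = 2B17D11B5A


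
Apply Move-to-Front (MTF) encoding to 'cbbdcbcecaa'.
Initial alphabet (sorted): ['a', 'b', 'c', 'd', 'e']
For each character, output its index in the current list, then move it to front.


MTF encoding:
'c': index 2 in ['a', 'b', 'c', 'd', 'e'] -> ['c', 'a', 'b', 'd', 'e']
'b': index 2 in ['c', 'a', 'b', 'd', 'e'] -> ['b', 'c', 'a', 'd', 'e']
'b': index 0 in ['b', 'c', 'a', 'd', 'e'] -> ['b', 'c', 'a', 'd', 'e']
'd': index 3 in ['b', 'c', 'a', 'd', 'e'] -> ['d', 'b', 'c', 'a', 'e']
'c': index 2 in ['d', 'b', 'c', 'a', 'e'] -> ['c', 'd', 'b', 'a', 'e']
'b': index 2 in ['c', 'd', 'b', 'a', 'e'] -> ['b', 'c', 'd', 'a', 'e']
'c': index 1 in ['b', 'c', 'd', 'a', 'e'] -> ['c', 'b', 'd', 'a', 'e']
'e': index 4 in ['c', 'b', 'd', 'a', 'e'] -> ['e', 'c', 'b', 'd', 'a']
'c': index 1 in ['e', 'c', 'b', 'd', 'a'] -> ['c', 'e', 'b', 'd', 'a']
'a': index 4 in ['c', 'e', 'b', 'd', 'a'] -> ['a', 'c', 'e', 'b', 'd']
'a': index 0 in ['a', 'c', 'e', 'b', 'd'] -> ['a', 'c', 'e', 'b', 'd']


Output: [2, 2, 0, 3, 2, 2, 1, 4, 1, 4, 0]


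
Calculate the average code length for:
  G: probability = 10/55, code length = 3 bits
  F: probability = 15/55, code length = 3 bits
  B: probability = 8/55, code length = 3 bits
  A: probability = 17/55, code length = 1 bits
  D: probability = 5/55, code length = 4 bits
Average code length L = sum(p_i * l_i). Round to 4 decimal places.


Weighted contributions p_i * l_i:
  G: (10/55) * 3 = 30/55
  F: (15/55) * 3 = 45/55
  B: (8/55) * 3 = 24/55
  A: (17/55) * 1 = 17/55
  D: (5/55) * 4 = 20/55
Sum = (30 + 45 + 24 + 17 + 20)/55 = 136/55

L = 136/55 = 2.4727 bits/symbol


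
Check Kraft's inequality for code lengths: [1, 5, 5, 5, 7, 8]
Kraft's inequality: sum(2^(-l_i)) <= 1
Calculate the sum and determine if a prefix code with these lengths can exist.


Sum = 2^(-1) + 2^(-5) + 2^(-5) + 2^(-5) + 2^(-7) + 2^(-8)
    = 0.5 + 0.03125 + 0.03125 + 0.03125 + 0.0078125 + 0.00390625
    = 155/256 = 0.60546875
Since 0.60546875 <= 1, Kraft's inequality IS satisfied.
A prefix code with these lengths CAN exist.

Kraft sum = 0.60546875. Satisfied.


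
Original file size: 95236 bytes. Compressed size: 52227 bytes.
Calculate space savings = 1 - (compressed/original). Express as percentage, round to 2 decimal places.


ratio = compressed/original = 52227/95236 = 0.548396
savings = 1 - ratio = 1 - 0.548396 = 0.451604
as a percentage: 0.451604 * 100 = 45.16%

Space savings = 1 - 52227/95236 = 45.16%


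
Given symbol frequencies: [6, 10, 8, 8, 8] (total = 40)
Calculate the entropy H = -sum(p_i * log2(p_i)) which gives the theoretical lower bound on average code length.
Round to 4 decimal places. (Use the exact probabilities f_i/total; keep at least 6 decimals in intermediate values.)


Per-symbol terms -p_i * log2(p_i) with p_i = f_i/40:
  p = 6/40 = 0.150000: log2(p) = -2.736966, -p*log2(p) = 0.410545
  p = 10/40 = 0.250000: log2(p) = -2.000000, -p*log2(p) = 0.500000
  p = 8/40 = 0.200000: log2(p) = -2.321928, -p*log2(p) = 0.464386
  p = 8/40 = 0.200000: log2(p) = -2.321928, -p*log2(p) = 0.464386
  p = 8/40 = 0.200000: log2(p) = -2.321928, -p*log2(p) = 0.464386
H = 0.410545 + 0.500000 + 0.464386 + 0.464386 + 0.464386 = 2.303703

H = 2.3037 bits/symbol


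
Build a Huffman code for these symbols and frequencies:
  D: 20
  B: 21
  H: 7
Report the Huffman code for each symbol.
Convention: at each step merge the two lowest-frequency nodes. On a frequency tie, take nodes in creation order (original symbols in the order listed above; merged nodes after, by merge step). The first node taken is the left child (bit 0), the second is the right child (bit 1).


Huffman tree construction:
Step 1: Merge H(7) + D(20) = 27
Step 2: Merge B(21) + (H+D)(27) = 48
Read each symbol's code off the tree from the root (left child = 0, right child = 1).

Codes:
  D: 11 (length 2)
  B: 0 (length 1)
  H: 10 (length 2)
Average code length: 75/48 = 1.5625 bits/symbol


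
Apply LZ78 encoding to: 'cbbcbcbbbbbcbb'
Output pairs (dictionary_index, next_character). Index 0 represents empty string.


LZ78 encoding steps:
Dictionary: {0: ''}
Step 1: w='' (idx 0), next='c' -> output (0, 'c'), add 'c' as idx 1
Step 2: w='' (idx 0), next='b' -> output (0, 'b'), add 'b' as idx 2
Step 3: w='b' (idx 2), next='c' -> output (2, 'c'), add 'bc' as idx 3
Step 4: w='bc' (idx 3), next='b' -> output (3, 'b'), add 'bcb' as idx 4
Step 5: w='b' (idx 2), next='b' -> output (2, 'b'), add 'bb' as idx 5
Step 6: w='bb' (idx 5), next='c' -> output (5, 'c'), add 'bbc' as idx 6
Step 7: w='bb' (idx 5), end of input -> output (5, '')


Encoded: [(0, 'c'), (0, 'b'), (2, 'c'), (3, 'b'), (2, 'b'), (5, 'c'), (5, '')]


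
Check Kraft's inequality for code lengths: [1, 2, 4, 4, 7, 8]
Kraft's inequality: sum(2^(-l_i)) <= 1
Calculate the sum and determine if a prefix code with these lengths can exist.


Sum = 2^(-1) + 2^(-2) + 2^(-4) + 2^(-4) + 2^(-7) + 2^(-8)
    = 0.5 + 0.25 + 0.0625 + 0.0625 + 0.0078125 + 0.00390625
    = 227/256 = 0.88671875
Since 0.88671875 <= 1, Kraft's inequality IS satisfied.
A prefix code with these lengths CAN exist.

Kraft sum = 0.88671875. Satisfied.


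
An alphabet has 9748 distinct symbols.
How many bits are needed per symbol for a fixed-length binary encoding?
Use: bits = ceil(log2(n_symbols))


log2(9748) = 13.2509
Bracket: 2^13 = 8192 < 9748 <= 2^14 = 16384
So ceil(log2(9748)) = 14

bits = ceil(log2(9748)) = ceil(13.2509) = 14 bits


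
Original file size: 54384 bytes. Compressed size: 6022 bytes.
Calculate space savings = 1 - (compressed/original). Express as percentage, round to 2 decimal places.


ratio = compressed/original = 6022/54384 = 0.110731
savings = 1 - ratio = 1 - 0.110731 = 0.889269
as a percentage: 0.889269 * 100 = 88.93%

Space savings = 1 - 6022/54384 = 88.93%


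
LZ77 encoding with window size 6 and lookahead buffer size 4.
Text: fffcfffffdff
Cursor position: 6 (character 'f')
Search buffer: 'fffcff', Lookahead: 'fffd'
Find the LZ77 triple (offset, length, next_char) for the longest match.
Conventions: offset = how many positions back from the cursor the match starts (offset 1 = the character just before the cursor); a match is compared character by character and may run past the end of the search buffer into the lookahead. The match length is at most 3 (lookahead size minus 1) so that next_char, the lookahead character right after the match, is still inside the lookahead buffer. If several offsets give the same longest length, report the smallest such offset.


Try each offset into the search buffer:
  offset=1 (pos 5, char 'f'): match length 3
  offset=2 (pos 4, char 'f'): match length 3
  offset=3 (pos 3, char 'c'): match length 0
  offset=4 (pos 2, char 'f'): match length 1
  offset=5 (pos 1, char 'f'): match length 2
  offset=6 (pos 0, char 'f'): match length 3
Longest match has length 3, found at offsets 1, 2, 6; take the smallest, offset 1.
next_char = character at position 6 + 3 = 9 -> 'd'

Best match: offset=1, length=3 (matching 'fff' starting at position 5)
LZ77 triple: (1, 3, 'd')


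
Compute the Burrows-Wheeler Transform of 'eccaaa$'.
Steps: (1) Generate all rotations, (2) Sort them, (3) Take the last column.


Rotations (sorted):
  0: $eccaaa -> last char: a
  1: a$eccaa -> last char: a
  2: aa$ecca -> last char: a
  3: aaa$ecc -> last char: c
  4: caaa$ec -> last char: c
  5: ccaaa$e -> last char: e
  6: eccaaa$ -> last char: $


BWT = aaacce$


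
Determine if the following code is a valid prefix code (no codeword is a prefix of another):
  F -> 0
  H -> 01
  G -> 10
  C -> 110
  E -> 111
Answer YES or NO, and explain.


Checking each pair (does one codeword prefix another?):
  F='0' vs H='01': prefix -- VIOLATION

NO -- this is NOT a valid prefix code. F (0) is a prefix of H (01).


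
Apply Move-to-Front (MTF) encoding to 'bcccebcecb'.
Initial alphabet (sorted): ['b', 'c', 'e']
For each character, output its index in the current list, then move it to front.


MTF encoding:
'b': index 0 in ['b', 'c', 'e'] -> ['b', 'c', 'e']
'c': index 1 in ['b', 'c', 'e'] -> ['c', 'b', 'e']
'c': index 0 in ['c', 'b', 'e'] -> ['c', 'b', 'e']
'c': index 0 in ['c', 'b', 'e'] -> ['c', 'b', 'e']
'e': index 2 in ['c', 'b', 'e'] -> ['e', 'c', 'b']
'b': index 2 in ['e', 'c', 'b'] -> ['b', 'e', 'c']
'c': index 2 in ['b', 'e', 'c'] -> ['c', 'b', 'e']
'e': index 2 in ['c', 'b', 'e'] -> ['e', 'c', 'b']
'c': index 1 in ['e', 'c', 'b'] -> ['c', 'e', 'b']
'b': index 2 in ['c', 'e', 'b'] -> ['b', 'c', 'e']


Output: [0, 1, 0, 0, 2, 2, 2, 2, 1, 2]


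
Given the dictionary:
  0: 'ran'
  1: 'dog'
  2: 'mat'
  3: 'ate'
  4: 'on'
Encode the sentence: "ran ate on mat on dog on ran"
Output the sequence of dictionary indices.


Look up each word in the dictionary:
  'ran' -> 0
  'ate' -> 3
  'on' -> 4
  'mat' -> 2
  'on' -> 4
  'dog' -> 1
  'on' -> 4
  'ran' -> 0

Encoded: [0, 3, 4, 2, 4, 1, 4, 0]


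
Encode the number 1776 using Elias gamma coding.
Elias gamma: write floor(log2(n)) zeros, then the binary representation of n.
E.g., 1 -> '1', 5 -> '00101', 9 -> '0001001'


num_bits = floor(log2(1776)) + 1 = 11
leading_zeros = num_bits - 1 = 10
binary(1776) = 11011110000

Elias gamma(1776) = '0000000000' + '11011110000' = 000000000011011110000 (21 bits)


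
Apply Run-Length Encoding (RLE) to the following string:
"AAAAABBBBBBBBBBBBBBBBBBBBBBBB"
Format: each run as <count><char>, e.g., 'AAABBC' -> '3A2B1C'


Scanning runs left to right:
  i=0: run of 'A' x 5 -> '5A'
  i=5: run of 'B' x 24 -> '24B'

RLE = 5A24B


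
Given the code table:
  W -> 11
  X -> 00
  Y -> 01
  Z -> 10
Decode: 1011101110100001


Decoding:
10 -> Z
11 -> W
10 -> Z
11 -> W
10 -> Z
10 -> Z
00 -> X
01 -> Y


Result: ZWZWZZXY


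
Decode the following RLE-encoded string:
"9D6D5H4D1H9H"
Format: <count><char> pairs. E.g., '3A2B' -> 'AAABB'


Expanding each <count><char> pair:
  9D -> 'DDDDDDDDD'
  6D -> 'DDDDDD'
  5H -> 'HHHHH'
  4D -> 'DDDD'
  1H -> 'H'
  9H -> 'HHHHHHHHH'

Decoded = DDDDDDDDDDDDDDDHHHHHDDDDHHHHHHHHHH


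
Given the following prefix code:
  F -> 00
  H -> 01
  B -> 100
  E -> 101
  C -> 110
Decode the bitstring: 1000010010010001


Decoding step by step:
Bits 100 -> B
Bits 00 -> F
Bits 100 -> B
Bits 100 -> B
Bits 100 -> B
Bits 01 -> H


Decoded message: BFBBBH


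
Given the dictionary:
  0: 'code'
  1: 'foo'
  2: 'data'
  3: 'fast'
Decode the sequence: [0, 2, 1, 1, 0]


Look up each index in the dictionary:
  0 -> 'code'
  2 -> 'data'
  1 -> 'foo'
  1 -> 'foo'
  0 -> 'code'

Decoded: "code data foo foo code"


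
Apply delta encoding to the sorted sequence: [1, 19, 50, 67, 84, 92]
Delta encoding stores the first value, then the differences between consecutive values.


First value: 1
Deltas:
  19 - 1 = 18
  50 - 19 = 31
  67 - 50 = 17
  84 - 67 = 17
  92 - 84 = 8


Delta encoded: [1, 18, 31, 17, 17, 8]


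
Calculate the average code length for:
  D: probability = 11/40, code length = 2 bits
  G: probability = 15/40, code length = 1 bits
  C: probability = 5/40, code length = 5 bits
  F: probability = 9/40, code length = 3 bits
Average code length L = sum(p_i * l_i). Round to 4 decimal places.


Weighted contributions p_i * l_i:
  D: (11/40) * 2 = 22/40
  G: (15/40) * 1 = 15/40
  C: (5/40) * 5 = 25/40
  F: (9/40) * 3 = 27/40
Sum = (22 + 15 + 25 + 27)/40 = 89/40

L = 89/40 = 2.2250 bits/symbol


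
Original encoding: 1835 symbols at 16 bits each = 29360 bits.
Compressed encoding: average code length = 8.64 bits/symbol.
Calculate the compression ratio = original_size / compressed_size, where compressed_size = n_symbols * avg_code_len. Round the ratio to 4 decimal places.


original_size = n_symbols * orig_bits = 1835 * 16 = 29360 bits
compressed_size = n_symbols * avg_code_len = 1835 * 8.64 = 15854.4 bits
ratio = original_size / compressed_size = 29360 / 15854.4 = 1.8519

Compression ratio = 1.8519


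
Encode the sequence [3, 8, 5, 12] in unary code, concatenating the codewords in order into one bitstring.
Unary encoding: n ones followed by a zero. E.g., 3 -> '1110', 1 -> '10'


Encode each number as n ones followed by a terminating 0:
  3 -> 1110 (4 bits)
  8 -> 111111110 (9 bits)
  5 -> 111110 (6 bits)
  12 -> 1111111111110 (13 bits)
Total length = 4 + 9 + 6 + 13 = 32 bits.

Unary([3, 8, 5, 12]) = 11101111111101111101111111111110 (32 bits)


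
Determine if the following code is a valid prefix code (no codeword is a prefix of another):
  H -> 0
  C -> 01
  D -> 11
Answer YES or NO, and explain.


Checking each pair (does one codeword prefix another?):
  H='0' vs C='01': prefix -- VIOLATION

NO -- this is NOT a valid prefix code. H (0) is a prefix of C (01).


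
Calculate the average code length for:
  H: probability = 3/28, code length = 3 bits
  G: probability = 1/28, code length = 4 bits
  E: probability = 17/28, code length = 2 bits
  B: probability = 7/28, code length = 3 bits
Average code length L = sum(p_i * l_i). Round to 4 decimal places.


Weighted contributions p_i * l_i:
  H: (3/28) * 3 = 9/28
  G: (1/28) * 4 = 4/28
  E: (17/28) * 2 = 34/28
  B: (7/28) * 3 = 21/28
Sum = (9 + 4 + 34 + 21)/28 = 68/28

L = 68/28 = 2.4286 bits/symbol


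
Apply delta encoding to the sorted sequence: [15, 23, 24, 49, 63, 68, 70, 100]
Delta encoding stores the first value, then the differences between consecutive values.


First value: 15
Deltas:
  23 - 15 = 8
  24 - 23 = 1
  49 - 24 = 25
  63 - 49 = 14
  68 - 63 = 5
  70 - 68 = 2
  100 - 70 = 30


Delta encoded: [15, 8, 1, 25, 14, 5, 2, 30]


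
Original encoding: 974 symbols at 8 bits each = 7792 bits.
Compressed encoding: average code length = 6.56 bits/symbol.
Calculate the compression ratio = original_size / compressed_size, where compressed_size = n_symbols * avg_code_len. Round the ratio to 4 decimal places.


original_size = n_symbols * orig_bits = 974 * 8 = 7792 bits
compressed_size = n_symbols * avg_code_len = 974 * 6.56 = 6389.44 bits
ratio = original_size / compressed_size = 7792 / 6389.44 = 1.2195

Compression ratio = 1.2195


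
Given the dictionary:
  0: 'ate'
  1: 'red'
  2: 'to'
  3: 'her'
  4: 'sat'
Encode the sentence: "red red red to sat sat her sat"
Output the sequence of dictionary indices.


Look up each word in the dictionary:
  'red' -> 1
  'red' -> 1
  'red' -> 1
  'to' -> 2
  'sat' -> 4
  'sat' -> 4
  'her' -> 3
  'sat' -> 4

Encoded: [1, 1, 1, 2, 4, 4, 3, 4]


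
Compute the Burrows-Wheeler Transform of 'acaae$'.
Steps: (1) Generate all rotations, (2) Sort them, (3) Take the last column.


Rotations (sorted):
  0: $acaae -> last char: e
  1: aae$ac -> last char: c
  2: acaae$ -> last char: $
  3: ae$aca -> last char: a
  4: caae$a -> last char: a
  5: e$acaa -> last char: a


BWT = ec$aaa


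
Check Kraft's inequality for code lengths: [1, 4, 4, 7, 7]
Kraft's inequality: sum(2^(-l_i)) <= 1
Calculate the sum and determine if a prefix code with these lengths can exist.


Sum = 2^(-1) + 2^(-4) + 2^(-4) + 2^(-7) + 2^(-7)
    = 0.5 + 0.0625 + 0.0625 + 0.0078125 + 0.0078125
    = 82/128 = 0.640625
Since 0.640625 <= 1, Kraft's inequality IS satisfied.
A prefix code with these lengths CAN exist.

Kraft sum = 0.640625. Satisfied.


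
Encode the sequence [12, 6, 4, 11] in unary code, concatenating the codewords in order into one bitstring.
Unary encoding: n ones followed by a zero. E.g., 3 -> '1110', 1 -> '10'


Encode each number as n ones followed by a terminating 0:
  12 -> 1111111111110 (13 bits)
  6 -> 1111110 (7 bits)
  4 -> 11110 (5 bits)
  11 -> 111111111110 (12 bits)
Total length = 13 + 7 + 5 + 12 = 37 bits.

Unary([12, 6, 4, 11]) = 1111111111110111111011110111111111110 (37 bits)


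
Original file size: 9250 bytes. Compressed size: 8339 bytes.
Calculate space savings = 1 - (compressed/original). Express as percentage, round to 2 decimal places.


ratio = compressed/original = 8339/9250 = 0.901514
savings = 1 - ratio = 1 - 0.901514 = 0.098486
as a percentage: 0.098486 * 100 = 9.85%

Space savings = 1 - 8339/9250 = 9.85%


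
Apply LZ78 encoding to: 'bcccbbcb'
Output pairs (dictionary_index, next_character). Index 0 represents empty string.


LZ78 encoding steps:
Dictionary: {0: ''}
Step 1: w='' (idx 0), next='b' -> output (0, 'b'), add 'b' as idx 1
Step 2: w='' (idx 0), next='c' -> output (0, 'c'), add 'c' as idx 2
Step 3: w='c' (idx 2), next='c' -> output (2, 'c'), add 'cc' as idx 3
Step 4: w='b' (idx 1), next='b' -> output (1, 'b'), add 'bb' as idx 4
Step 5: w='c' (idx 2), next='b' -> output (2, 'b'), add 'cb' as idx 5


Encoded: [(0, 'b'), (0, 'c'), (2, 'c'), (1, 'b'), (2, 'b')]
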